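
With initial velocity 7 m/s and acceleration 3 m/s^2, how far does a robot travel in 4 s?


Given: v0 = 7 m/s, a = 3 m/s^2, t = 4 s
Using s = v0*t + (1/2)*a*t^2
s = 7*4 + (1/2)*3*4^2
s = 28 + (1/2)*48
s = 28 + 24
s = 52

52 m


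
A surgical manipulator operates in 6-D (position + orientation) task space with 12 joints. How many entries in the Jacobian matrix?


Given: task space dimension = 6, joints = 12
Jacobian is a 6 x 12 matrix
Total entries = rows * columns
Total = 6 * 12
Total = 72

72


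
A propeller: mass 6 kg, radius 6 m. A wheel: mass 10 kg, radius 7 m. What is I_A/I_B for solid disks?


Given: M1=6 kg, R1=6 m, M2=10 kg, R2=7 m
For a disk: I = (1/2)*M*R^2, so I_A/I_B = (M1*R1^2)/(M2*R2^2)
M1*R1^2 = 6*36 = 216
M2*R2^2 = 10*49 = 490
I_A/I_B = 216/490 = 108/245

108/245


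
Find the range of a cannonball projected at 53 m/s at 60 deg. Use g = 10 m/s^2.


Given: v0 = 53 m/s, theta = 60 deg, g = 10 m/s^2
sin(2*60) = sin(120) = sqrt(3)/2
Using R = v0^2 * sin(2*theta) / g
R = 53^2 * (sqrt(3)/2) / 10
R = 2809 * sqrt(3) / 20
R = 2809/20*sqrt(3) m

2809/20*sqrt(3) m


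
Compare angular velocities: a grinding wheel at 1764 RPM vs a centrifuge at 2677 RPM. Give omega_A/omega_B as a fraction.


Given: RPM_A = 1764, RPM_B = 2677
omega = 2*pi*RPM/60, so omega_A/omega_B = RPM_A / RPM_B
omega_A/omega_B = 1764 / 2677
omega_A/omega_B = 1764/2677

1764/2677


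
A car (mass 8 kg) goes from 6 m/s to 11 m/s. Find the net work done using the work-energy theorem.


Given: m = 8 kg, v0 = 6 m/s, v = 11 m/s
Using W = (1/2)*m*(v^2 - v0^2)
v^2 = 11^2 = 121
v0^2 = 6^2 = 36
v^2 - v0^2 = 121 - 36 = 85
W = (1/2)*8*85 = 340 J

340 J


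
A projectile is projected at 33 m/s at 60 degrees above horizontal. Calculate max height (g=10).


Given: v0 = 33 m/s, theta = 60 deg, g = 10 m/s^2
sin^2(60) = 3/4
Using H = v0^2 * sin^2(theta) / (2*g)
H = 33^2 * 3/4 / (2*10)
H = 1089 * 3/4 / 20
H = 3267/4 / 20
H = 3267/80 m

3267/80 m


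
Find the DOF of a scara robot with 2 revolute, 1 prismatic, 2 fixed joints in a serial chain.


Given: serial robot with 2 revolute, 1 prismatic, 2 fixed joints
DOF contribution per joint type: revolute=1, prismatic=1, spherical=3, fixed=0
DOF = 2*1 + 1*1 + 2*0
DOF = 3

3


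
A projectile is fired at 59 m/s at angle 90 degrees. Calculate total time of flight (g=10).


Given: v0 = 59 m/s, theta = 90 deg, g = 10 m/s^2
sin(90) = 1
Using T = 2*v0*sin(theta) / g
T = 2*59*1 / 10
T = 118 / 10
T = 59/5 s

59/5 s


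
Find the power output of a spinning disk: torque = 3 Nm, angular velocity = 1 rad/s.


Given: tau = 3 Nm, omega = 1 rad/s
Using P = tau * omega
P = 3 * 1
P = 3 W

3 W


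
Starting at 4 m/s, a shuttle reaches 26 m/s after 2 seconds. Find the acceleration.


Given: initial velocity v0 = 4 m/s, final velocity v = 26 m/s, time t = 2 s
Using a = (v - v0) / t
a = (26 - 4) / 2
a = 22 / 2
a = 11 m/s^2

11 m/s^2


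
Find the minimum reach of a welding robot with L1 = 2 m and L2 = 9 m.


Given: L1 = 2 m, L2 = 9 m
For a 2-link planar arm, min reach = |L1 - L2| (second link folded back)
Min reach = |2 - 9|
Min reach = 7 m

7 m


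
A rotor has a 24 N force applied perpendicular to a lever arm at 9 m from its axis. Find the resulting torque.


Given: F = 24 N, r = 9 m, angle = 90 deg (perpendicular)
Using tau = F * r * sin(90)
sin(90) = 1
tau = 24 * 9 * 1
tau = 216 Nm

216 Nm


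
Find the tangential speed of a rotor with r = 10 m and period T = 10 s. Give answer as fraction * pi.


Given: radius r = 10 m, period T = 10 s
Using v = 2*pi*r / T
v = 2*pi*10 / 10
v = 20*pi / 10
v = 2*pi m/s

2*pi m/s


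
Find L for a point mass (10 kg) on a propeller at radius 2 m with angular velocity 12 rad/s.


Given: m = 10 kg, r = 2 m, omega = 12 rad/s
For a point mass: I = m*r^2
I = 10*2^2 = 10*4 = 40
L = I*omega = 40*12
L = 480 kg*m^2/s

480 kg*m^2/s


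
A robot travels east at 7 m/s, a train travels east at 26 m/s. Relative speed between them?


Given: v_A = 7 m/s east, v_B = 26 m/s east
Both move in the same direction; relative speed = |v_A - v_B|
|7 - 26| = |-19|
= 19 m/s

19 m/s


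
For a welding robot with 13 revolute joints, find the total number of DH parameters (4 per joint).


Given: 13 joints, 4 DH parameters per joint (d, theta, a, alpha)
Total DH parameters = number_of_joints * 4
Total = 13 * 4
Total = 52

52


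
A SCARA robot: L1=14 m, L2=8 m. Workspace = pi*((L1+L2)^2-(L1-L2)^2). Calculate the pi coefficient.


Given: L1 = 14, L2 = 8
(L1+L2)^2 = (22)^2 = 484
(L1-L2)^2 = (6)^2 = 36
Difference = 484 - 36 = 448
This equals 4*L1*L2 = 4*14*8 = 448
Workspace area = 448*pi

448


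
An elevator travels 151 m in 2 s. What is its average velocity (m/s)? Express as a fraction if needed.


Given: distance d = 151 m, time t = 2 s
Using v = d / t
v = 151 / 2
v = 151/2 m/s

151/2 m/s


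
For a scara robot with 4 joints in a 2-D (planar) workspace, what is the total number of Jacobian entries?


Given: task space dimension = 2, joints = 4
Jacobian is a 2 x 4 matrix
Total entries = rows * columns
Total = 2 * 4
Total = 8

8


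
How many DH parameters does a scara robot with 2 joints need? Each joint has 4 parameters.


Given: 2 joints, 4 DH parameters per joint (d, theta, a, alpha)
Total DH parameters = number_of_joints * 4
Total = 2 * 4
Total = 8

8


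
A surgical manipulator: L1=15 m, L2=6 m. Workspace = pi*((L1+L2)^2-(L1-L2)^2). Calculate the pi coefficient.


Given: L1 = 15, L2 = 6
(L1+L2)^2 = (21)^2 = 441
(L1-L2)^2 = (9)^2 = 81
Difference = 441 - 81 = 360
This equals 4*L1*L2 = 4*15*6 = 360
Workspace area = 360*pi

360


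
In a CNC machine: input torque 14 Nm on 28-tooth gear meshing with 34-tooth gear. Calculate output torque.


Given: N1 = 28, N2 = 34, T1 = 14 Nm
Using T2/T1 = N2/N1
T2 = T1 * N2 / N1
T2 = 14 * 34 / 28
T2 = 476 / 28
T2 = 17 Nm

17 Nm


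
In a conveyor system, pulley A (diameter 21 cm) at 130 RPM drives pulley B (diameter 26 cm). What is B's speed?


Given: D1 = 21 cm, w1 = 130 RPM, D2 = 26 cm
Using D1*w1 = D2*w2
w2 = D1*w1 / D2
w2 = 21*130 / 26
w2 = 2730 / 26
w2 = 105 RPM

105 RPM


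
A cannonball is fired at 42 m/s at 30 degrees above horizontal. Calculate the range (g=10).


Given: v0 = 42 m/s, theta = 30 deg, g = 10 m/s^2
sin(2*30) = sin(60) = sqrt(3)/2
Using R = v0^2 * sin(2*theta) / g
R = 42^2 * (sqrt(3)/2) / 10
R = 1764 * sqrt(3) / 20
R = 441/5*sqrt(3) m

441/5*sqrt(3) m


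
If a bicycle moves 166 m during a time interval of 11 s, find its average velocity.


Given: distance d = 166 m, time t = 11 s
Using v = d / t
v = 166 / 11
v = 166/11 m/s

166/11 m/s


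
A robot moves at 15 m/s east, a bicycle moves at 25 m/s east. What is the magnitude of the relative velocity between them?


Given: v_A = 15 m/s east, v_B = 25 m/s east
Both move in the same direction; relative speed = |v_A - v_B|
|15 - 25| = |-10|
= 10 m/s

10 m/s


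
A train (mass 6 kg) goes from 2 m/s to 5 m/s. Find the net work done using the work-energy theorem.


Given: m = 6 kg, v0 = 2 m/s, v = 5 m/s
Using W = (1/2)*m*(v^2 - v0^2)
v^2 = 5^2 = 25
v0^2 = 2^2 = 4
v^2 - v0^2 = 25 - 4 = 21
W = (1/2)*6*21 = 63 J

63 J


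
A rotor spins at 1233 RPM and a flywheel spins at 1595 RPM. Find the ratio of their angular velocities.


Given: RPM_A = 1233, RPM_B = 1595
omega = 2*pi*RPM/60, so omega_A/omega_B = RPM_A / RPM_B
omega_A/omega_B = 1233 / 1595
omega_A/omega_B = 1233/1595

1233/1595


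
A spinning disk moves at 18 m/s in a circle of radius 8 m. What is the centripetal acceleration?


Given: v = 18 m/s, r = 8 m
Using a_c = v^2 / r
a_c = 18^2 / 8
a_c = 324 / 8
a_c = 81/2 m/s^2

81/2 m/s^2


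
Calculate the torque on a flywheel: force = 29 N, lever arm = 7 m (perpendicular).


Given: F = 29 N, r = 7 m, angle = 90 deg (perpendicular)
Using tau = F * r * sin(90)
sin(90) = 1
tau = 29 * 7 * 1
tau = 203 Nm

203 Nm


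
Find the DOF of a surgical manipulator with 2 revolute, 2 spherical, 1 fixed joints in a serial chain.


Given: serial robot with 2 revolute, 2 spherical, 1 fixed joints
DOF contribution per joint type: revolute=1, prismatic=1, spherical=3, fixed=0
DOF = 2*1 + 2*3 + 1*0
DOF = 8

8


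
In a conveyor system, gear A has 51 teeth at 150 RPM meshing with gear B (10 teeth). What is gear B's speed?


Given: N1 = 51 teeth, w1 = 150 RPM, N2 = 10 teeth
Using N1*w1 = N2*w2
w2 = N1*w1 / N2
w2 = 51*150 / 10
w2 = 7650 / 10
w2 = 765 RPM

765 RPM


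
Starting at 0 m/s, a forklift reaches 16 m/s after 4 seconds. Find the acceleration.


Given: initial velocity v0 = 0 m/s, final velocity v = 16 m/s, time t = 4 s
Using a = (v - v0) / t
a = (16 - 0) / 4
a = 16 / 4
a = 4 m/s^2

4 m/s^2


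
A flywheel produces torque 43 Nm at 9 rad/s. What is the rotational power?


Given: tau = 43 Nm, omega = 9 rad/s
Using P = tau * omega
P = 43 * 9
P = 387 W

387 W


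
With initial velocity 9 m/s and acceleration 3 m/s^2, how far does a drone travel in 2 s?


Given: v0 = 9 m/s, a = 3 m/s^2, t = 2 s
Using s = v0*t + (1/2)*a*t^2
s = 9*2 + (1/2)*3*2^2
s = 18 + (1/2)*12
s = 18 + 6
s = 24

24 m


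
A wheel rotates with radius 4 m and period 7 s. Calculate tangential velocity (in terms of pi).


Given: radius r = 4 m, period T = 7 s
Using v = 2*pi*r / T
v = 2*pi*4 / 7
v = 8*pi / 7
v = 8/7*pi m/s

8/7*pi m/s


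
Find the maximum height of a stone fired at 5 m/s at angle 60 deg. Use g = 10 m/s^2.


Given: v0 = 5 m/s, theta = 60 deg, g = 10 m/s^2
sin^2(60) = 3/4
Using H = v0^2 * sin^2(theta) / (2*g)
H = 5^2 * 3/4 / (2*10)
H = 25 * 3/4 / 20
H = 75/4 / 20
H = 15/16 m

15/16 m


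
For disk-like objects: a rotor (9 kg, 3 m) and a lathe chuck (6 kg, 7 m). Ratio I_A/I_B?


Given: M1=9 kg, R1=3 m, M2=6 kg, R2=7 m
For a disk: I = (1/2)*M*R^2, so I_A/I_B = (M1*R1^2)/(M2*R2^2)
M1*R1^2 = 9*9 = 81
M2*R2^2 = 6*49 = 294
I_A/I_B = 81/294 = 27/98

27/98


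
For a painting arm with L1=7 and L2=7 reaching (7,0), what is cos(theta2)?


Given: L1 = 7, L2 = 7, target (x, y) = (7, 0)
Using cos(theta2) = (x^2 + y^2 - L1^2 - L2^2) / (2*L1*L2)
x^2 + y^2 = 7^2 + 0 = 49
L1^2 + L2^2 = 49 + 49 = 98
Numerator = 49 - 98 = -49
Denominator = 2*7*7 = 98
cos(theta2) = -49/98 = -1/2

-1/2


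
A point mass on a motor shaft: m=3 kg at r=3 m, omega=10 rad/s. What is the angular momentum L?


Given: m = 3 kg, r = 3 m, omega = 10 rad/s
For a point mass: I = m*r^2
I = 3*3^2 = 3*9 = 27
L = I*omega = 27*10
L = 270 kg*m^2/s

270 kg*m^2/s


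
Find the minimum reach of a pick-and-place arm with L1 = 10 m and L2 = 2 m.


Given: L1 = 10 m, L2 = 2 m
For a 2-link planar arm, min reach = |L1 - L2| (second link folded back)
Min reach = |10 - 2|
Min reach = 8 m

8 m


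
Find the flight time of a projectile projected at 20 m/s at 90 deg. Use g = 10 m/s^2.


Given: v0 = 20 m/s, theta = 90 deg, g = 10 m/s^2
sin(90) = 1
Using T = 2*v0*sin(theta) / g
T = 2*20*1 / 10
T = 40 / 10
T = 4 s

4 s


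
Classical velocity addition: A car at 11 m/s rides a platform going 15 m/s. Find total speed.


Given: object velocity = 11 m/s, platform velocity = 15 m/s (same direction)
Using classical velocity addition: v_total = v_object + v_platform
v_total = 11 + 15
v_total = 26 m/s

26 m/s


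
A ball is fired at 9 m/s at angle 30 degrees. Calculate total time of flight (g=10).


Given: v0 = 9 m/s, theta = 30 deg, g = 10 m/s^2
sin(30) = 1/2
Using T = 2*v0*sin(theta) / g
T = 2*9*1/2 / 10
T = 9 / 10
T = 9/10 s

9/10 s


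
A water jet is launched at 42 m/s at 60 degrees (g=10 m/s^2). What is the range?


Given: v0 = 42 m/s, theta = 60 deg, g = 10 m/s^2
sin(2*60) = sin(120) = sqrt(3)/2
Using R = v0^2 * sin(2*theta) / g
R = 42^2 * (sqrt(3)/2) / 10
R = 1764 * sqrt(3) / 20
R = 441/5*sqrt(3) m

441/5*sqrt(3) m


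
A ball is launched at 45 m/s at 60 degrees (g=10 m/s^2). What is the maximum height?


Given: v0 = 45 m/s, theta = 60 deg, g = 10 m/s^2
sin^2(60) = 3/4
Using H = v0^2 * sin^2(theta) / (2*g)
H = 45^2 * 3/4 / (2*10)
H = 2025 * 3/4 / 20
H = 6075/4 / 20
H = 1215/16 m

1215/16 m


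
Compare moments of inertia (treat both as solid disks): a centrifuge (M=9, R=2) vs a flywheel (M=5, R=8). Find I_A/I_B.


Given: M1=9 kg, R1=2 m, M2=5 kg, R2=8 m
For a disk: I = (1/2)*M*R^2, so I_A/I_B = (M1*R1^2)/(M2*R2^2)
M1*R1^2 = 9*4 = 36
M2*R2^2 = 5*64 = 320
I_A/I_B = 36/320 = 9/80

9/80


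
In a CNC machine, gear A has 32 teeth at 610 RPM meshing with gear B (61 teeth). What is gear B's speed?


Given: N1 = 32 teeth, w1 = 610 RPM, N2 = 61 teeth
Using N1*w1 = N2*w2
w2 = N1*w1 / N2
w2 = 32*610 / 61
w2 = 19520 / 61
w2 = 320 RPM

320 RPM


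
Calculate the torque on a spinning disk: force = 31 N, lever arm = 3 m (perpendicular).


Given: F = 31 N, r = 3 m, angle = 90 deg (perpendicular)
Using tau = F * r * sin(90)
sin(90) = 1
tau = 31 * 3 * 1
tau = 93 Nm

93 Nm


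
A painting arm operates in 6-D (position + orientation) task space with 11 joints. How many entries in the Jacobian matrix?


Given: task space dimension = 6, joints = 11
Jacobian is a 6 x 11 matrix
Total entries = rows * columns
Total = 6 * 11
Total = 66

66


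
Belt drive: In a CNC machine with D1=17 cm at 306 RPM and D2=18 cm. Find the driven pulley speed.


Given: D1 = 17 cm, w1 = 306 RPM, D2 = 18 cm
Using D1*w1 = D2*w2
w2 = D1*w1 / D2
w2 = 17*306 / 18
w2 = 5202 / 18
w2 = 289 RPM

289 RPM


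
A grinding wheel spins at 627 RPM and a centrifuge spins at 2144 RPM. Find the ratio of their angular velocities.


Given: RPM_A = 627, RPM_B = 2144
omega = 2*pi*RPM/60, so omega_A/omega_B = RPM_A / RPM_B
omega_A/omega_B = 627 / 2144
omega_A/omega_B = 627/2144

627/2144


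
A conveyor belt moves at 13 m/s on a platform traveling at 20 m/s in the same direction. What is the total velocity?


Given: object velocity = 13 m/s, platform velocity = 20 m/s (same direction)
Using classical velocity addition: v_total = v_object + v_platform
v_total = 13 + 20
v_total = 33 m/s

33 m/s


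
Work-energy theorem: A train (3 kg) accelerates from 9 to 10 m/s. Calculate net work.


Given: m = 3 kg, v0 = 9 m/s, v = 10 m/s
Using W = (1/2)*m*(v^2 - v0^2)
v^2 = 10^2 = 100
v0^2 = 9^2 = 81
v^2 - v0^2 = 100 - 81 = 19
W = (1/2)*3*19 = 57/2 J

57/2 J


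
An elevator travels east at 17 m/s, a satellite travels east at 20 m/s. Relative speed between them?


Given: v_A = 17 m/s east, v_B = 20 m/s east
Both move in the same direction; relative speed = |v_A - v_B|
|17 - 20| = |-3|
= 3 m/s

3 m/s


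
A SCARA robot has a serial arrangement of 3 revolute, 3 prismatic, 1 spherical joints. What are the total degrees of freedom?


Given: serial robot with 3 revolute, 3 prismatic, 1 spherical joints
DOF contribution per joint type: revolute=1, prismatic=1, spherical=3, fixed=0
DOF = 3*1 + 3*1 + 1*3
DOF = 9

9


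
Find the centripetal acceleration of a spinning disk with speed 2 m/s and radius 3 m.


Given: v = 2 m/s, r = 3 m
Using a_c = v^2 / r
a_c = 2^2 / 3
a_c = 4 / 3
a_c = 4/3 m/s^2

4/3 m/s^2


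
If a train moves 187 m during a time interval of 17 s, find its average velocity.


Given: distance d = 187 m, time t = 17 s
Using v = d / t
v = 187 / 17
v = 11 m/s

11 m/s


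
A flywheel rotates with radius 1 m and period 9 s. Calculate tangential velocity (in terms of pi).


Given: radius r = 1 m, period T = 9 s
Using v = 2*pi*r / T
v = 2*pi*1 / 9
v = 2*pi / 9
v = 2/9*pi m/s

2/9*pi m/s


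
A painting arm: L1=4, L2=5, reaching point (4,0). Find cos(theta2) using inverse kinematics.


Given: L1 = 4, L2 = 5, target (x, y) = (4, 0)
Using cos(theta2) = (x^2 + y^2 - L1^2 - L2^2) / (2*L1*L2)
x^2 + y^2 = 4^2 + 0 = 16
L1^2 + L2^2 = 16 + 25 = 41
Numerator = 16 - 41 = -25
Denominator = 2*4*5 = 40
cos(theta2) = -25/40 = -5/8

-5/8


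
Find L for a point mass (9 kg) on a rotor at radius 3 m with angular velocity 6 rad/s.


Given: m = 9 kg, r = 3 m, omega = 6 rad/s
For a point mass: I = m*r^2
I = 9*3^2 = 9*9 = 81
L = I*omega = 81*6
L = 486 kg*m^2/s

486 kg*m^2/s


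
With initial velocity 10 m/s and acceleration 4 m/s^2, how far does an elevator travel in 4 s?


Given: v0 = 10 m/s, a = 4 m/s^2, t = 4 s
Using s = v0*t + (1/2)*a*t^2
s = 10*4 + (1/2)*4*4^2
s = 40 + (1/2)*64
s = 40 + 32
s = 72

72 m


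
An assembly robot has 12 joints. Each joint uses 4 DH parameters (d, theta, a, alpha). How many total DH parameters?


Given: 12 joints, 4 DH parameters per joint (d, theta, a, alpha)
Total DH parameters = number_of_joints * 4
Total = 12 * 4
Total = 48

48


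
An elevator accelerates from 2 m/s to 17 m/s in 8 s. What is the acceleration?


Given: initial velocity v0 = 2 m/s, final velocity v = 17 m/s, time t = 8 s
Using a = (v - v0) / t
a = (17 - 2) / 8
a = 15 / 8
a = 15/8 m/s^2

15/8 m/s^2


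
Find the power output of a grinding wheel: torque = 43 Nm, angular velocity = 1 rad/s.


Given: tau = 43 Nm, omega = 1 rad/s
Using P = tau * omega
P = 43 * 1
P = 43 W

43 W


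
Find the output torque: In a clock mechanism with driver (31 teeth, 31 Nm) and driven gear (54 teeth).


Given: N1 = 31, N2 = 54, T1 = 31 Nm
Using T2/T1 = N2/N1
T2 = T1 * N2 / N1
T2 = 31 * 54 / 31
T2 = 1674 / 31
T2 = 54 Nm

54 Nm


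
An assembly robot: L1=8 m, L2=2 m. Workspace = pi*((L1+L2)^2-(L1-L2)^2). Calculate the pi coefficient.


Given: L1 = 8, L2 = 2
(L1+L2)^2 = (10)^2 = 100
(L1-L2)^2 = (6)^2 = 36
Difference = 100 - 36 = 64
This equals 4*L1*L2 = 4*8*2 = 64
Workspace area = 64*pi

64


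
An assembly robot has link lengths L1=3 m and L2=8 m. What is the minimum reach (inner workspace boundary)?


Given: L1 = 3 m, L2 = 8 m
For a 2-link planar arm, min reach = |L1 - L2| (second link folded back)
Min reach = |3 - 8|
Min reach = 5 m

5 m


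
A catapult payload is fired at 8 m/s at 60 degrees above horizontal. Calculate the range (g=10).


Given: v0 = 8 m/s, theta = 60 deg, g = 10 m/s^2
sin(2*60) = sin(120) = sqrt(3)/2
Using R = v0^2 * sin(2*theta) / g
R = 8^2 * (sqrt(3)/2) / 10
R = 64 * sqrt(3) / 20
R = 16/5*sqrt(3) m

16/5*sqrt(3) m


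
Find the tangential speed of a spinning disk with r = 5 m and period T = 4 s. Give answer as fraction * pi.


Given: radius r = 5 m, period T = 4 s
Using v = 2*pi*r / T
v = 2*pi*5 / 4
v = 10*pi / 4
v = 5/2*pi m/s

5/2*pi m/s


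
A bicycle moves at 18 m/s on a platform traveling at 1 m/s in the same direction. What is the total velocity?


Given: object velocity = 18 m/s, platform velocity = 1 m/s (same direction)
Using classical velocity addition: v_total = v_object + v_platform
v_total = 18 + 1
v_total = 19 m/s

19 m/s


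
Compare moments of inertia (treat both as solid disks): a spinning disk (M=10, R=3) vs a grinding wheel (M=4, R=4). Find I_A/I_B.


Given: M1=10 kg, R1=3 m, M2=4 kg, R2=4 m
For a disk: I = (1/2)*M*R^2, so I_A/I_B = (M1*R1^2)/(M2*R2^2)
M1*R1^2 = 10*9 = 90
M2*R2^2 = 4*16 = 64
I_A/I_B = 90/64 = 45/32

45/32


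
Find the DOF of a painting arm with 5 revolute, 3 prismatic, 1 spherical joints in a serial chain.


Given: serial robot with 5 revolute, 3 prismatic, 1 spherical joints
DOF contribution per joint type: revolute=1, prismatic=1, spherical=3, fixed=0
DOF = 5*1 + 3*1 + 1*3
DOF = 11

11


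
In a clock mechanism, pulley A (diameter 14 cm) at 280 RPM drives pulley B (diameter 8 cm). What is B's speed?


Given: D1 = 14 cm, w1 = 280 RPM, D2 = 8 cm
Using D1*w1 = D2*w2
w2 = D1*w1 / D2
w2 = 14*280 / 8
w2 = 3920 / 8
w2 = 490 RPM

490 RPM


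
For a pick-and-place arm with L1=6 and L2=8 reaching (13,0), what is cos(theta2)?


Given: L1 = 6, L2 = 8, target (x, y) = (13, 0)
Using cos(theta2) = (x^2 + y^2 - L1^2 - L2^2) / (2*L1*L2)
x^2 + y^2 = 13^2 + 0 = 169
L1^2 + L2^2 = 36 + 64 = 100
Numerator = 169 - 100 = 69
Denominator = 2*6*8 = 96
cos(theta2) = 69/96 = 23/32

23/32


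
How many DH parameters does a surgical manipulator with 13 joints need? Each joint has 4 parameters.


Given: 13 joints, 4 DH parameters per joint (d, theta, a, alpha)
Total DH parameters = number_of_joints * 4
Total = 13 * 4
Total = 52

52


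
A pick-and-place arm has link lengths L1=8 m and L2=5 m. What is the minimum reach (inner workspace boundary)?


Given: L1 = 8 m, L2 = 5 m
For a 2-link planar arm, min reach = |L1 - L2| (second link folded back)
Min reach = |8 - 5|
Min reach = 3 m

3 m


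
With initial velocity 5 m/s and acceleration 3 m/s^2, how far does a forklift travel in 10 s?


Given: v0 = 5 m/s, a = 3 m/s^2, t = 10 s
Using s = v0*t + (1/2)*a*t^2
s = 5*10 + (1/2)*3*10^2
s = 50 + (1/2)*300
s = 50 + 150
s = 200

200 m


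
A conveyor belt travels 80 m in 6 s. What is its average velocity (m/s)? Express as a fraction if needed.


Given: distance d = 80 m, time t = 6 s
Using v = d / t
v = 80 / 6
v = 40/3 m/s

40/3 m/s


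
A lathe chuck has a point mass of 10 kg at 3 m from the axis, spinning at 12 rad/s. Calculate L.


Given: m = 10 kg, r = 3 m, omega = 12 rad/s
For a point mass: I = m*r^2
I = 10*3^2 = 10*9 = 90
L = I*omega = 90*12
L = 1080 kg*m^2/s

1080 kg*m^2/s


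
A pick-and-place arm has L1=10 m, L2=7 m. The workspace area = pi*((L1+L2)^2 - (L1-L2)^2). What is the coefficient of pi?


Given: L1 = 10, L2 = 7
(L1+L2)^2 = (17)^2 = 289
(L1-L2)^2 = (3)^2 = 9
Difference = 289 - 9 = 280
This equals 4*L1*L2 = 4*10*7 = 280
Workspace area = 280*pi

280


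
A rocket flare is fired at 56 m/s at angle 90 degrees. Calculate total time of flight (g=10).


Given: v0 = 56 m/s, theta = 90 deg, g = 10 m/s^2
sin(90) = 1
Using T = 2*v0*sin(theta) / g
T = 2*56*1 / 10
T = 112 / 10
T = 56/5 s

56/5 s


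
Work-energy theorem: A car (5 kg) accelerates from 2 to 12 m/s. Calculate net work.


Given: m = 5 kg, v0 = 2 m/s, v = 12 m/s
Using W = (1/2)*m*(v^2 - v0^2)
v^2 = 12^2 = 144
v0^2 = 2^2 = 4
v^2 - v0^2 = 144 - 4 = 140
W = (1/2)*5*140 = 350 J

350 J


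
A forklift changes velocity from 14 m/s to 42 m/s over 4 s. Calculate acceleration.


Given: initial velocity v0 = 14 m/s, final velocity v = 42 m/s, time t = 4 s
Using a = (v - v0) / t
a = (42 - 14) / 4
a = 28 / 4
a = 7 m/s^2

7 m/s^2


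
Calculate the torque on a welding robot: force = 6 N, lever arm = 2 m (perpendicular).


Given: F = 6 N, r = 2 m, angle = 90 deg (perpendicular)
Using tau = F * r * sin(90)
sin(90) = 1
tau = 6 * 2 * 1
tau = 12 Nm

12 Nm


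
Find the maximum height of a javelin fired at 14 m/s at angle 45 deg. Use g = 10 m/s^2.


Given: v0 = 14 m/s, theta = 45 deg, g = 10 m/s^2
sin^2(45) = 1/2
Using H = v0^2 * sin^2(theta) / (2*g)
H = 14^2 * 1/2 / (2*10)
H = 196 * 1/2 / 20
H = 98 / 20
H = 49/10 m

49/10 m


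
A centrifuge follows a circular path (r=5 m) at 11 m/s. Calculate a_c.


Given: v = 11 m/s, r = 5 m
Using a_c = v^2 / r
a_c = 11^2 / 5
a_c = 121 / 5
a_c = 121/5 m/s^2

121/5 m/s^2


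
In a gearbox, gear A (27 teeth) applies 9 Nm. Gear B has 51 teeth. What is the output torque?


Given: N1 = 27, N2 = 51, T1 = 9 Nm
Using T2/T1 = N2/N1
T2 = T1 * N2 / N1
T2 = 9 * 51 / 27
T2 = 459 / 27
T2 = 17 Nm

17 Nm


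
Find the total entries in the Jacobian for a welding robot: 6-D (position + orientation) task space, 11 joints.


Given: task space dimension = 6, joints = 11
Jacobian is a 6 x 11 matrix
Total entries = rows * columns
Total = 6 * 11
Total = 66

66


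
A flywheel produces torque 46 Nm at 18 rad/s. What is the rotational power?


Given: tau = 46 Nm, omega = 18 rad/s
Using P = tau * omega
P = 46 * 18
P = 828 W

828 W


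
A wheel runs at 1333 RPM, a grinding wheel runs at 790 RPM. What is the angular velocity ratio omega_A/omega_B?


Given: RPM_A = 1333, RPM_B = 790
omega = 2*pi*RPM/60, so omega_A/omega_B = RPM_A / RPM_B
omega_A/omega_B = 1333 / 790
omega_A/omega_B = 1333/790

1333/790


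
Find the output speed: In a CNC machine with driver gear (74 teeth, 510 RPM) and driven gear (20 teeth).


Given: N1 = 74 teeth, w1 = 510 RPM, N2 = 20 teeth
Using N1*w1 = N2*w2
w2 = N1*w1 / N2
w2 = 74*510 / 20
w2 = 37740 / 20
w2 = 1887 RPM

1887 RPM


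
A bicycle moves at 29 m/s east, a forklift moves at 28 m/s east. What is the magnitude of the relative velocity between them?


Given: v_A = 29 m/s east, v_B = 28 m/s east
Both move in the same direction; relative speed = |v_A - v_B|
|29 - 28| = |1|
= 1 m/s

1 m/s


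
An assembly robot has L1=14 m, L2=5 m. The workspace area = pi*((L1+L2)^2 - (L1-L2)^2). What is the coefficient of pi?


Given: L1 = 14, L2 = 5
(L1+L2)^2 = (19)^2 = 361
(L1-L2)^2 = (9)^2 = 81
Difference = 361 - 81 = 280
This equals 4*L1*L2 = 4*14*5 = 280
Workspace area = 280*pi

280


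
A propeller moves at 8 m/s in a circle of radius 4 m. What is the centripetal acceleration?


Given: v = 8 m/s, r = 4 m
Using a_c = v^2 / r
a_c = 8^2 / 4
a_c = 64 / 4
a_c = 16 m/s^2

16 m/s^2


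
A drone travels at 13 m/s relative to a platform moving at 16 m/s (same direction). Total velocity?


Given: object velocity = 13 m/s, platform velocity = 16 m/s (same direction)
Using classical velocity addition: v_total = v_object + v_platform
v_total = 13 + 16
v_total = 29 m/s

29 m/s


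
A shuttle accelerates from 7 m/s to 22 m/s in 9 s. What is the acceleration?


Given: initial velocity v0 = 7 m/s, final velocity v = 22 m/s, time t = 9 s
Using a = (v - v0) / t
a = (22 - 7) / 9
a = 15 / 9
a = 5/3 m/s^2

5/3 m/s^2


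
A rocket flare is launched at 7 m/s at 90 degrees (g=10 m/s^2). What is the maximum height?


Given: v0 = 7 m/s, theta = 90 deg, g = 10 m/s^2
sin^2(90) = 1
Using H = v0^2 * sin^2(theta) / (2*g)
H = 7^2 * 1 / (2*10)
H = 49 * 1 / 20
H = 49 / 20
H = 49/20 m

49/20 m


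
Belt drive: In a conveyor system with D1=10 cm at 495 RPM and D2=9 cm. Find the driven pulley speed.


Given: D1 = 10 cm, w1 = 495 RPM, D2 = 9 cm
Using D1*w1 = D2*w2
w2 = D1*w1 / D2
w2 = 10*495 / 9
w2 = 4950 / 9
w2 = 550 RPM

550 RPM


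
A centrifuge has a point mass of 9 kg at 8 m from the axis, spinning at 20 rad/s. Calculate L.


Given: m = 9 kg, r = 8 m, omega = 20 rad/s
For a point mass: I = m*r^2
I = 9*8^2 = 9*64 = 576
L = I*omega = 576*20
L = 11520 kg*m^2/s

11520 kg*m^2/s


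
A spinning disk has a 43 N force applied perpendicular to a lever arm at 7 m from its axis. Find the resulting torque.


Given: F = 43 N, r = 7 m, angle = 90 deg (perpendicular)
Using tau = F * r * sin(90)
sin(90) = 1
tau = 43 * 7 * 1
tau = 301 Nm

301 Nm


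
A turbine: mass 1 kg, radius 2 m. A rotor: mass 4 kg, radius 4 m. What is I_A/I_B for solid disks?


Given: M1=1 kg, R1=2 m, M2=4 kg, R2=4 m
For a disk: I = (1/2)*M*R^2, so I_A/I_B = (M1*R1^2)/(M2*R2^2)
M1*R1^2 = 1*4 = 4
M2*R2^2 = 4*16 = 64
I_A/I_B = 4/64 = 1/16

1/16


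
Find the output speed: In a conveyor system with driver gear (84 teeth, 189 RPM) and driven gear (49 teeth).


Given: N1 = 84 teeth, w1 = 189 RPM, N2 = 49 teeth
Using N1*w1 = N2*w2
w2 = N1*w1 / N2
w2 = 84*189 / 49
w2 = 15876 / 49
w2 = 324 RPM

324 RPM


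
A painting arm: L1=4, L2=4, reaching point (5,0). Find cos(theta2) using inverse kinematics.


Given: L1 = 4, L2 = 4, target (x, y) = (5, 0)
Using cos(theta2) = (x^2 + y^2 - L1^2 - L2^2) / (2*L1*L2)
x^2 + y^2 = 5^2 + 0 = 25
L1^2 + L2^2 = 16 + 16 = 32
Numerator = 25 - 32 = -7
Denominator = 2*4*4 = 32
cos(theta2) = -7/32 = -7/32

-7/32


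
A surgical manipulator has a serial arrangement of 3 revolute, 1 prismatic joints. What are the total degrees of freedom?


Given: serial robot with 3 revolute, 1 prismatic joints
DOF contribution per joint type: revolute=1, prismatic=1, spherical=3, fixed=0
DOF = 3*1 + 1*1
DOF = 4

4


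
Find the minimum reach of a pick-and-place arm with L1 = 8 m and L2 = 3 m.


Given: L1 = 8 m, L2 = 3 m
For a 2-link planar arm, min reach = |L1 - L2| (second link folded back)
Min reach = |8 - 3|
Min reach = 5 m

5 m


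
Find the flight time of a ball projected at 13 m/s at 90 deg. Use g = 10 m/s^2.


Given: v0 = 13 m/s, theta = 90 deg, g = 10 m/s^2
sin(90) = 1
Using T = 2*v0*sin(theta) / g
T = 2*13*1 / 10
T = 26 / 10
T = 13/5 s

13/5 s


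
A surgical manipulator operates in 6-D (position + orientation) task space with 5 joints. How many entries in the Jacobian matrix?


Given: task space dimension = 6, joints = 5
Jacobian is a 6 x 5 matrix
Total entries = rows * columns
Total = 6 * 5
Total = 30

30


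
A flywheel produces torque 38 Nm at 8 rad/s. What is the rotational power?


Given: tau = 38 Nm, omega = 8 rad/s
Using P = tau * omega
P = 38 * 8
P = 304 W

304 W


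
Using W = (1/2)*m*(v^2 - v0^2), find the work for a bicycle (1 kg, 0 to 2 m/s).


Given: m = 1 kg, v0 = 0 m/s, v = 2 m/s
Using W = (1/2)*m*(v^2 - v0^2)
v^2 = 2^2 = 4
v0^2 = 0^2 = 0
v^2 - v0^2 = 4 - 0 = 4
W = (1/2)*1*4 = 2 J

2 J


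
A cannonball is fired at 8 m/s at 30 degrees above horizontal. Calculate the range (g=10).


Given: v0 = 8 m/s, theta = 30 deg, g = 10 m/s^2
sin(2*30) = sin(60) = sqrt(3)/2
Using R = v0^2 * sin(2*theta) / g
R = 8^2 * (sqrt(3)/2) / 10
R = 64 * sqrt(3) / 20
R = 16/5*sqrt(3) m

16/5*sqrt(3) m


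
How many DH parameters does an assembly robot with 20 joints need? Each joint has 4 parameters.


Given: 20 joints, 4 DH parameters per joint (d, theta, a, alpha)
Total DH parameters = number_of_joints * 4
Total = 20 * 4
Total = 80

80


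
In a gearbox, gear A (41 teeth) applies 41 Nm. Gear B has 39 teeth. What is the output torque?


Given: N1 = 41, N2 = 39, T1 = 41 Nm
Using T2/T1 = N2/N1
T2 = T1 * N2 / N1
T2 = 41 * 39 / 41
T2 = 1599 / 41
T2 = 39 Nm

39 Nm


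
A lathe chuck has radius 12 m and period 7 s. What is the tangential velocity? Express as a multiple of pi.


Given: radius r = 12 m, period T = 7 s
Using v = 2*pi*r / T
v = 2*pi*12 / 7
v = 24*pi / 7
v = 24/7*pi m/s

24/7*pi m/s


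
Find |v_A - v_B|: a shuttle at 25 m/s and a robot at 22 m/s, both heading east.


Given: v_A = 25 m/s east, v_B = 22 m/s east
Both move in the same direction; relative speed = |v_A - v_B|
|25 - 22| = |3|
= 3 m/s

3 m/s


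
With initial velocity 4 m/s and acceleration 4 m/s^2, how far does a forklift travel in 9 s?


Given: v0 = 4 m/s, a = 4 m/s^2, t = 9 s
Using s = v0*t + (1/2)*a*t^2
s = 4*9 + (1/2)*4*9^2
s = 36 + (1/2)*324
s = 36 + 162
s = 198

198 m


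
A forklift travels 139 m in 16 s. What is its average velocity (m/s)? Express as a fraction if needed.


Given: distance d = 139 m, time t = 16 s
Using v = d / t
v = 139 / 16
v = 139/16 m/s

139/16 m/s


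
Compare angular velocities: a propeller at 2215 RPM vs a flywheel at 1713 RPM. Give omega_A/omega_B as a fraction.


Given: RPM_A = 2215, RPM_B = 1713
omega = 2*pi*RPM/60, so omega_A/omega_B = RPM_A / RPM_B
omega_A/omega_B = 2215 / 1713
omega_A/omega_B = 2215/1713

2215/1713


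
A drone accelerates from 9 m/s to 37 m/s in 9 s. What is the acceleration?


Given: initial velocity v0 = 9 m/s, final velocity v = 37 m/s, time t = 9 s
Using a = (v - v0) / t
a = (37 - 9) / 9
a = 28 / 9
a = 28/9 m/s^2

28/9 m/s^2


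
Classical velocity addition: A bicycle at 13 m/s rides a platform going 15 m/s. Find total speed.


Given: object velocity = 13 m/s, platform velocity = 15 m/s (same direction)
Using classical velocity addition: v_total = v_object + v_platform
v_total = 13 + 15
v_total = 28 m/s

28 m/s


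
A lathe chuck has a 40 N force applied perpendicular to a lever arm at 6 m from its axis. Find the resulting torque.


Given: F = 40 N, r = 6 m, angle = 90 deg (perpendicular)
Using tau = F * r * sin(90)
sin(90) = 1
tau = 40 * 6 * 1
tau = 240 Nm

240 Nm


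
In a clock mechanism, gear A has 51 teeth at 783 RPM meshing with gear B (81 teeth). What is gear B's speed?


Given: N1 = 51 teeth, w1 = 783 RPM, N2 = 81 teeth
Using N1*w1 = N2*w2
w2 = N1*w1 / N2
w2 = 51*783 / 81
w2 = 39933 / 81
w2 = 493 RPM

493 RPM


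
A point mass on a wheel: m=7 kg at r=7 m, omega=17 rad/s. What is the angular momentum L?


Given: m = 7 kg, r = 7 m, omega = 17 rad/s
For a point mass: I = m*r^2
I = 7*7^2 = 7*49 = 343
L = I*omega = 343*17
L = 5831 kg*m^2/s

5831 kg*m^2/s


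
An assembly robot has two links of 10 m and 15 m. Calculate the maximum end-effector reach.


Given: L1 = 10 m, L2 = 15 m
For a 2-link planar arm, max reach = L1 + L2 (fully extended)
Max reach = 10 + 15
Max reach = 25 m

25 m


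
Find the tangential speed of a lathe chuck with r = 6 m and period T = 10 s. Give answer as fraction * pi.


Given: radius r = 6 m, period T = 10 s
Using v = 2*pi*r / T
v = 2*pi*6 / 10
v = 12*pi / 10
v = 6/5*pi m/s

6/5*pi m/s


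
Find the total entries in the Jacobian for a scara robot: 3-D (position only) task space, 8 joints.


Given: task space dimension = 3, joints = 8
Jacobian is a 3 x 8 matrix
Total entries = rows * columns
Total = 3 * 8
Total = 24

24


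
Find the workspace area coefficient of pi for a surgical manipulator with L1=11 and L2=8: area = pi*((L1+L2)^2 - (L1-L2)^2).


Given: L1 = 11, L2 = 8
(L1+L2)^2 = (19)^2 = 361
(L1-L2)^2 = (3)^2 = 9
Difference = 361 - 9 = 352
This equals 4*L1*L2 = 4*11*8 = 352
Workspace area = 352*pi

352


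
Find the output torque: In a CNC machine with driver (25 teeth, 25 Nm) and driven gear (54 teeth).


Given: N1 = 25, N2 = 54, T1 = 25 Nm
Using T2/T1 = N2/N1
T2 = T1 * N2 / N1
T2 = 25 * 54 / 25
T2 = 1350 / 25
T2 = 54 Nm

54 Nm


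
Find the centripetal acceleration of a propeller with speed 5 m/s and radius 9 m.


Given: v = 5 m/s, r = 9 m
Using a_c = v^2 / r
a_c = 5^2 / 9
a_c = 25 / 9
a_c = 25/9 m/s^2

25/9 m/s^2


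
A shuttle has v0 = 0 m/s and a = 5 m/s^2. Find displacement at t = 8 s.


Given: v0 = 0 m/s, a = 5 m/s^2, t = 8 s
Using s = v0*t + (1/2)*a*t^2
s = 0*8 + (1/2)*5*8^2
s = 0 + (1/2)*320
s = 0 + 160
s = 160

160 m


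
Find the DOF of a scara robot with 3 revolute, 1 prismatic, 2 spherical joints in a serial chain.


Given: serial robot with 3 revolute, 1 prismatic, 2 spherical joints
DOF contribution per joint type: revolute=1, prismatic=1, spherical=3, fixed=0
DOF = 3*1 + 1*1 + 2*3
DOF = 10

10


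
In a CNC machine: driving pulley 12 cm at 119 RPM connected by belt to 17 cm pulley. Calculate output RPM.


Given: D1 = 12 cm, w1 = 119 RPM, D2 = 17 cm
Using D1*w1 = D2*w2
w2 = D1*w1 / D2
w2 = 12*119 / 17
w2 = 1428 / 17
w2 = 84 RPM

84 RPM


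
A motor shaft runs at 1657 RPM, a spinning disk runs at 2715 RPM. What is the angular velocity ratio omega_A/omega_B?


Given: RPM_A = 1657, RPM_B = 2715
omega = 2*pi*RPM/60, so omega_A/omega_B = RPM_A / RPM_B
omega_A/omega_B = 1657 / 2715
omega_A/omega_B = 1657/2715

1657/2715


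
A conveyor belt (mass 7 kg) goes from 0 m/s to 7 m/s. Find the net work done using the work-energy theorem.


Given: m = 7 kg, v0 = 0 m/s, v = 7 m/s
Using W = (1/2)*m*(v^2 - v0^2)
v^2 = 7^2 = 49
v0^2 = 0^2 = 0
v^2 - v0^2 = 49 - 0 = 49
W = (1/2)*7*49 = 343/2 J

343/2 J


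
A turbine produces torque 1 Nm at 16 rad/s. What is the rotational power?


Given: tau = 1 Nm, omega = 16 rad/s
Using P = tau * omega
P = 1 * 16
P = 16 W

16 W


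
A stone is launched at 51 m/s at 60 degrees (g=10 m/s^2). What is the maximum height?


Given: v0 = 51 m/s, theta = 60 deg, g = 10 m/s^2
sin^2(60) = 3/4
Using H = v0^2 * sin^2(theta) / (2*g)
H = 51^2 * 3/4 / (2*10)
H = 2601 * 3/4 / 20
H = 7803/4 / 20
H = 7803/80 m

7803/80 m


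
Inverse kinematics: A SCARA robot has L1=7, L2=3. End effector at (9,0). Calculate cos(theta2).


Given: L1 = 7, L2 = 3, target (x, y) = (9, 0)
Using cos(theta2) = (x^2 + y^2 - L1^2 - L2^2) / (2*L1*L2)
x^2 + y^2 = 9^2 + 0 = 81
L1^2 + L2^2 = 49 + 9 = 58
Numerator = 81 - 58 = 23
Denominator = 2*7*3 = 42
cos(theta2) = 23/42 = 23/42

23/42


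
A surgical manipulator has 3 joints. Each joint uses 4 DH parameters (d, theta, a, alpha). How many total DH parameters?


Given: 3 joints, 4 DH parameters per joint (d, theta, a, alpha)
Total DH parameters = number_of_joints * 4
Total = 3 * 4
Total = 12

12


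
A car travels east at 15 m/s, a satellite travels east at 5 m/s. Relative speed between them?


Given: v_A = 15 m/s east, v_B = 5 m/s east
Both move in the same direction; relative speed = |v_A - v_B|
|15 - 5| = |10|
= 10 m/s

10 m/s


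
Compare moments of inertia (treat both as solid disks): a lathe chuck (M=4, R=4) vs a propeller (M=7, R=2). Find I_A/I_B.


Given: M1=4 kg, R1=4 m, M2=7 kg, R2=2 m
For a disk: I = (1/2)*M*R^2, so I_A/I_B = (M1*R1^2)/(M2*R2^2)
M1*R1^2 = 4*16 = 64
M2*R2^2 = 7*4 = 28
I_A/I_B = 64/28 = 16/7

16/7


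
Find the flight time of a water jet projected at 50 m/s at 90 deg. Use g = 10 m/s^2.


Given: v0 = 50 m/s, theta = 90 deg, g = 10 m/s^2
sin(90) = 1
Using T = 2*v0*sin(theta) / g
T = 2*50*1 / 10
T = 100 / 10
T = 10 s

10 s


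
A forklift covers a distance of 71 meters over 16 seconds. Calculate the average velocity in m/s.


Given: distance d = 71 m, time t = 16 s
Using v = d / t
v = 71 / 16
v = 71/16 m/s

71/16 m/s


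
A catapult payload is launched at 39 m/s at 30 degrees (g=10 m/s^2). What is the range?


Given: v0 = 39 m/s, theta = 30 deg, g = 10 m/s^2
sin(2*30) = sin(60) = sqrt(3)/2
Using R = v0^2 * sin(2*theta) / g
R = 39^2 * (sqrt(3)/2) / 10
R = 1521 * sqrt(3) / 20
R = 1521/20*sqrt(3) m

1521/20*sqrt(3) m


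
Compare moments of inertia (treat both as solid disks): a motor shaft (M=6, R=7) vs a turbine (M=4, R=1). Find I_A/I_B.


Given: M1=6 kg, R1=7 m, M2=4 kg, R2=1 m
For a disk: I = (1/2)*M*R^2, so I_A/I_B = (M1*R1^2)/(M2*R2^2)
M1*R1^2 = 6*49 = 294
M2*R2^2 = 4*1 = 4
I_A/I_B = 294/4 = 147/2

147/2


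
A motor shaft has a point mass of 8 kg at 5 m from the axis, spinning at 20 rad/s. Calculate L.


Given: m = 8 kg, r = 5 m, omega = 20 rad/s
For a point mass: I = m*r^2
I = 8*5^2 = 8*25 = 200
L = I*omega = 200*20
L = 4000 kg*m^2/s

4000 kg*m^2/s


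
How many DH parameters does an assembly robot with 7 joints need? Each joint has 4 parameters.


Given: 7 joints, 4 DH parameters per joint (d, theta, a, alpha)
Total DH parameters = number_of_joints * 4
Total = 7 * 4
Total = 28

28


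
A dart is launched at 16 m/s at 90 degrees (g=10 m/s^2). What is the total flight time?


Given: v0 = 16 m/s, theta = 90 deg, g = 10 m/s^2
sin(90) = 1
Using T = 2*v0*sin(theta) / g
T = 2*16*1 / 10
T = 32 / 10
T = 16/5 s

16/5 s


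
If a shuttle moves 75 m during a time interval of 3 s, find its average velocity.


Given: distance d = 75 m, time t = 3 s
Using v = d / t
v = 75 / 3
v = 25 m/s

25 m/s


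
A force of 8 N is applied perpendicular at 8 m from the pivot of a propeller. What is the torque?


Given: F = 8 N, r = 8 m, angle = 90 deg (perpendicular)
Using tau = F * r * sin(90)
sin(90) = 1
tau = 8 * 8 * 1
tau = 64 Nm

64 Nm


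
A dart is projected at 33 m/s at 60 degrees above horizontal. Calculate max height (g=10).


Given: v0 = 33 m/s, theta = 60 deg, g = 10 m/s^2
sin^2(60) = 3/4
Using H = v0^2 * sin^2(theta) / (2*g)
H = 33^2 * 3/4 / (2*10)
H = 1089 * 3/4 / 20
H = 3267/4 / 20
H = 3267/80 m

3267/80 m


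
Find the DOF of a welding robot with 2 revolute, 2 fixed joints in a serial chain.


Given: serial robot with 2 revolute, 2 fixed joints
DOF contribution per joint type: revolute=1, prismatic=1, spherical=3, fixed=0
DOF = 2*1 + 2*0
DOF = 2

2


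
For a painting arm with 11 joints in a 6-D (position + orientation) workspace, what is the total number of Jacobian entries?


Given: task space dimension = 6, joints = 11
Jacobian is a 6 x 11 matrix
Total entries = rows * columns
Total = 6 * 11
Total = 66

66


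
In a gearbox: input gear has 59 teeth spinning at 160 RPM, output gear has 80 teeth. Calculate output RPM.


Given: N1 = 59 teeth, w1 = 160 RPM, N2 = 80 teeth
Using N1*w1 = N2*w2
w2 = N1*w1 / N2
w2 = 59*160 / 80
w2 = 9440 / 80
w2 = 118 RPM

118 RPM


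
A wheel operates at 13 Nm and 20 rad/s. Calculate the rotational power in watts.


Given: tau = 13 Nm, omega = 20 rad/s
Using P = tau * omega
P = 13 * 20
P = 260 W

260 W


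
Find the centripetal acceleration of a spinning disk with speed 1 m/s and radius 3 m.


Given: v = 1 m/s, r = 3 m
Using a_c = v^2 / r
a_c = 1^2 / 3
a_c = 1 / 3
a_c = 1/3 m/s^2

1/3 m/s^2
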